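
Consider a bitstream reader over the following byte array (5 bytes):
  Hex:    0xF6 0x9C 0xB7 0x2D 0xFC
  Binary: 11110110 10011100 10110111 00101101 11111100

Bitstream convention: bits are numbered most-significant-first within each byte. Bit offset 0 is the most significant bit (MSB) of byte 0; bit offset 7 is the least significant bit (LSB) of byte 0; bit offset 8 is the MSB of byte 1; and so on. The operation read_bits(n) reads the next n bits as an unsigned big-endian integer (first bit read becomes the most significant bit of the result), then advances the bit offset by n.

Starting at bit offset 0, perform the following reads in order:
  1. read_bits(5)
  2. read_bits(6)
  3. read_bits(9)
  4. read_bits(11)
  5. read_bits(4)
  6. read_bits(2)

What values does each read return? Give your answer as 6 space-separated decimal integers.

Read 1: bits[0:5] width=5 -> value=30 (bin 11110); offset now 5 = byte 0 bit 5; 35 bits remain
Read 2: bits[5:11] width=6 -> value=52 (bin 110100); offset now 11 = byte 1 bit 3; 29 bits remain
Read 3: bits[11:20] width=9 -> value=459 (bin 111001011); offset now 20 = byte 2 bit 4; 20 bits remain
Read 4: bits[20:31] width=11 -> value=918 (bin 01110010110); offset now 31 = byte 3 bit 7; 9 bits remain
Read 5: bits[31:35] width=4 -> value=15 (bin 1111); offset now 35 = byte 4 bit 3; 5 bits remain
Read 6: bits[35:37] width=2 -> value=3 (bin 11); offset now 37 = byte 4 bit 5; 3 bits remain

Answer: 30 52 459 918 15 3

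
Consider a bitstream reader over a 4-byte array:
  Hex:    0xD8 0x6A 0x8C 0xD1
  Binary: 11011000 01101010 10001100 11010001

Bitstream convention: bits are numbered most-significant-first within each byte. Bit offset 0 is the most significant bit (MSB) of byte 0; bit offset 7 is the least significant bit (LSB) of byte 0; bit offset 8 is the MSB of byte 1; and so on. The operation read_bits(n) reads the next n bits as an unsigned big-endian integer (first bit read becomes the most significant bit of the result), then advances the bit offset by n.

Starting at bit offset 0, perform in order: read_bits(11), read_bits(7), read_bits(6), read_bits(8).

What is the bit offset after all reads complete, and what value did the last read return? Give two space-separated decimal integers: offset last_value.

Read 1: bits[0:11] width=11 -> value=1731 (bin 11011000011); offset now 11 = byte 1 bit 3; 21 bits remain
Read 2: bits[11:18] width=7 -> value=42 (bin 0101010); offset now 18 = byte 2 bit 2; 14 bits remain
Read 3: bits[18:24] width=6 -> value=12 (bin 001100); offset now 24 = byte 3 bit 0; 8 bits remain
Read 4: bits[24:32] width=8 -> value=209 (bin 11010001); offset now 32 = byte 4 bit 0; 0 bits remain

Answer: 32 209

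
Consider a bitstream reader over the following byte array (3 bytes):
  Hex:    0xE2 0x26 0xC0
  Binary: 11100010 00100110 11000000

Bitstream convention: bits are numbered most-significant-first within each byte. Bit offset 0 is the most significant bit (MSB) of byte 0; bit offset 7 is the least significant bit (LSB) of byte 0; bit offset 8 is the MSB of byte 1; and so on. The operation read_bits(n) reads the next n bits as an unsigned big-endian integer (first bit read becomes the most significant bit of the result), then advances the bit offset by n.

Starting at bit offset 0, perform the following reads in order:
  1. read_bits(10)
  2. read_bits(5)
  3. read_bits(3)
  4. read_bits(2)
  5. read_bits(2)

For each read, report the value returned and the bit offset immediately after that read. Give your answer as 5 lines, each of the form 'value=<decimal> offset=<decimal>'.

Answer: value=904 offset=10
value=19 offset=15
value=3 offset=18
value=0 offset=20
value=0 offset=22

Derivation:
Read 1: bits[0:10] width=10 -> value=904 (bin 1110001000); offset now 10 = byte 1 bit 2; 14 bits remain
Read 2: bits[10:15] width=5 -> value=19 (bin 10011); offset now 15 = byte 1 bit 7; 9 bits remain
Read 3: bits[15:18] width=3 -> value=3 (bin 011); offset now 18 = byte 2 bit 2; 6 bits remain
Read 4: bits[18:20] width=2 -> value=0 (bin 00); offset now 20 = byte 2 bit 4; 4 bits remain
Read 5: bits[20:22] width=2 -> value=0 (bin 00); offset now 22 = byte 2 bit 6; 2 bits remain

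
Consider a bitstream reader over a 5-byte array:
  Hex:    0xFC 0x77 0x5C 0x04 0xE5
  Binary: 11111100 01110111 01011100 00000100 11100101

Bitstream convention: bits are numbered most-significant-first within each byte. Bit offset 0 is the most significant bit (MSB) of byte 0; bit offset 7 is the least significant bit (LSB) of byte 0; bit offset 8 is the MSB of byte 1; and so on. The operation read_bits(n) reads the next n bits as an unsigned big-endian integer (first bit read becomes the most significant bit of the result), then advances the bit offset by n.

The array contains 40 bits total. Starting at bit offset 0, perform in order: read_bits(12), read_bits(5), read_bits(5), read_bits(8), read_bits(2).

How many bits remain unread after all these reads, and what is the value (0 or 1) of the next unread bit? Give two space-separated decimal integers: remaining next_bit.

Answer: 8 1

Derivation:
Read 1: bits[0:12] width=12 -> value=4039 (bin 111111000111); offset now 12 = byte 1 bit 4; 28 bits remain
Read 2: bits[12:17] width=5 -> value=14 (bin 01110); offset now 17 = byte 2 bit 1; 23 bits remain
Read 3: bits[17:22] width=5 -> value=23 (bin 10111); offset now 22 = byte 2 bit 6; 18 bits remain
Read 4: bits[22:30] width=8 -> value=1 (bin 00000001); offset now 30 = byte 3 bit 6; 10 bits remain
Read 5: bits[30:32] width=2 -> value=0 (bin 00); offset now 32 = byte 4 bit 0; 8 bits remain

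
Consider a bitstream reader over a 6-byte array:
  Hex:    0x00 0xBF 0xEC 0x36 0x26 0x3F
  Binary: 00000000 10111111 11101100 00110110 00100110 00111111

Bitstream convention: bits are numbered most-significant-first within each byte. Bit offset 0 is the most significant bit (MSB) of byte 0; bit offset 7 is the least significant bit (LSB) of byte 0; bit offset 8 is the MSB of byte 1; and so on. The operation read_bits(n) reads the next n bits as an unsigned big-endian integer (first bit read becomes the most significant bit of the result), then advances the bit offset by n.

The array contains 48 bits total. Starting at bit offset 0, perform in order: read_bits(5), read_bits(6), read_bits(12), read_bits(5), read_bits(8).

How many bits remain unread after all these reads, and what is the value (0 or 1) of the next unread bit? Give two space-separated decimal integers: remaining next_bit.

Read 1: bits[0:5] width=5 -> value=0 (bin 00000); offset now 5 = byte 0 bit 5; 43 bits remain
Read 2: bits[5:11] width=6 -> value=5 (bin 000101); offset now 11 = byte 1 bit 3; 37 bits remain
Read 3: bits[11:23] width=12 -> value=4086 (bin 111111110110); offset now 23 = byte 2 bit 7; 25 bits remain
Read 4: bits[23:28] width=5 -> value=3 (bin 00011); offset now 28 = byte 3 bit 4; 20 bits remain
Read 5: bits[28:36] width=8 -> value=98 (bin 01100010); offset now 36 = byte 4 bit 4; 12 bits remain

Answer: 12 0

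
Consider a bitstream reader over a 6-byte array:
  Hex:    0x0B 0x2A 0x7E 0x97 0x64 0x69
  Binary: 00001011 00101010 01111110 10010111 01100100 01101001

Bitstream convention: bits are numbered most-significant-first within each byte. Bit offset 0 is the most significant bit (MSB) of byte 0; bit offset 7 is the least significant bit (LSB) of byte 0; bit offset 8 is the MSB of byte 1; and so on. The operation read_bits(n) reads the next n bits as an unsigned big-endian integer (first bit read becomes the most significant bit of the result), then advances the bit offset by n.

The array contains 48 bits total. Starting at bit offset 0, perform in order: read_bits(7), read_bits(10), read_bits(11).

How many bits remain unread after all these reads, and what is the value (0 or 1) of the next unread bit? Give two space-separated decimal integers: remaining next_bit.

Read 1: bits[0:7] width=7 -> value=5 (bin 0000101); offset now 7 = byte 0 bit 7; 41 bits remain
Read 2: bits[7:17] width=10 -> value=596 (bin 1001010100); offset now 17 = byte 2 bit 1; 31 bits remain
Read 3: bits[17:28] width=11 -> value=2025 (bin 11111101001); offset now 28 = byte 3 bit 4; 20 bits remain

Answer: 20 0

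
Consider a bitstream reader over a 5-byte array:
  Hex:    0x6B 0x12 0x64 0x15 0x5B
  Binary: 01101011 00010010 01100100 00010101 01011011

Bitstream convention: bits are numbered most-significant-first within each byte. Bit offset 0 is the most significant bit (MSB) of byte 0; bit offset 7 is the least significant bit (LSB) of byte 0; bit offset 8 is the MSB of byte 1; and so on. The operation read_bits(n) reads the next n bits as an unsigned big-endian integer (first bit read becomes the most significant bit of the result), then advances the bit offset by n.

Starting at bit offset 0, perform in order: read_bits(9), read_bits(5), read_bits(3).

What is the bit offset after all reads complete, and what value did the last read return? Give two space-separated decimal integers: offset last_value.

Answer: 17 4

Derivation:
Read 1: bits[0:9] width=9 -> value=214 (bin 011010110); offset now 9 = byte 1 bit 1; 31 bits remain
Read 2: bits[9:14] width=5 -> value=4 (bin 00100); offset now 14 = byte 1 bit 6; 26 bits remain
Read 3: bits[14:17] width=3 -> value=4 (bin 100); offset now 17 = byte 2 bit 1; 23 bits remain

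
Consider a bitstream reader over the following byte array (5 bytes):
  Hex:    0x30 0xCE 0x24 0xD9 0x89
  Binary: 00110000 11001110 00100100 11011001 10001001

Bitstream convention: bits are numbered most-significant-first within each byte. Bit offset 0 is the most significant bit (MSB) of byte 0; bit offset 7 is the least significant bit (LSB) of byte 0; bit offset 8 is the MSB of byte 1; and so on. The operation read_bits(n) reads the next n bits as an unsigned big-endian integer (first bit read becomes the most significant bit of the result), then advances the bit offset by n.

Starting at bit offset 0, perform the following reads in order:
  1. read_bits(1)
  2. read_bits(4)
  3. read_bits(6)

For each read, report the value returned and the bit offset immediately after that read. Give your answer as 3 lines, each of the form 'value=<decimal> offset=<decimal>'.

Read 1: bits[0:1] width=1 -> value=0 (bin 0); offset now 1 = byte 0 bit 1; 39 bits remain
Read 2: bits[1:5] width=4 -> value=6 (bin 0110); offset now 5 = byte 0 bit 5; 35 bits remain
Read 3: bits[5:11] width=6 -> value=6 (bin 000110); offset now 11 = byte 1 bit 3; 29 bits remain

Answer: value=0 offset=1
value=6 offset=5
value=6 offset=11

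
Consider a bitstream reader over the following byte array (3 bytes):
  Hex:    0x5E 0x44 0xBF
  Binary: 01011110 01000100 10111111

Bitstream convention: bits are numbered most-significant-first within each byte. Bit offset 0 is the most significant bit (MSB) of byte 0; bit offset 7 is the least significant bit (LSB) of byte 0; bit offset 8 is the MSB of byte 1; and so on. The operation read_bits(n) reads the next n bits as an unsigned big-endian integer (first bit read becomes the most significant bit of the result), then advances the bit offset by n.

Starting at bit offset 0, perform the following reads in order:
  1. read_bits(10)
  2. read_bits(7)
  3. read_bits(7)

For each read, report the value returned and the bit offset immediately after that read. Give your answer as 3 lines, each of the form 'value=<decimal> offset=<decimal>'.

Read 1: bits[0:10] width=10 -> value=377 (bin 0101111001); offset now 10 = byte 1 bit 2; 14 bits remain
Read 2: bits[10:17] width=7 -> value=9 (bin 0001001); offset now 17 = byte 2 bit 1; 7 bits remain
Read 3: bits[17:24] width=7 -> value=63 (bin 0111111); offset now 24 = byte 3 bit 0; 0 bits remain

Answer: value=377 offset=10
value=9 offset=17
value=63 offset=24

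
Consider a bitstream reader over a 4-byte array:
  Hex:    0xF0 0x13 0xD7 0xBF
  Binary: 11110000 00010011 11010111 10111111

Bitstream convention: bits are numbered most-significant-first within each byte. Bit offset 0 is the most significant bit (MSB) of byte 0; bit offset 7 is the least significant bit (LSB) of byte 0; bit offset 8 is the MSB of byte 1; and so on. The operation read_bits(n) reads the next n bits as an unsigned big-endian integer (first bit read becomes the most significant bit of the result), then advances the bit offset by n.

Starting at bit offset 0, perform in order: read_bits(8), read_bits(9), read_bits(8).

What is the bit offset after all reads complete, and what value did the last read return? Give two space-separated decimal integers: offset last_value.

Answer: 25 175

Derivation:
Read 1: bits[0:8] width=8 -> value=240 (bin 11110000); offset now 8 = byte 1 bit 0; 24 bits remain
Read 2: bits[8:17] width=9 -> value=39 (bin 000100111); offset now 17 = byte 2 bit 1; 15 bits remain
Read 3: bits[17:25] width=8 -> value=175 (bin 10101111); offset now 25 = byte 3 bit 1; 7 bits remain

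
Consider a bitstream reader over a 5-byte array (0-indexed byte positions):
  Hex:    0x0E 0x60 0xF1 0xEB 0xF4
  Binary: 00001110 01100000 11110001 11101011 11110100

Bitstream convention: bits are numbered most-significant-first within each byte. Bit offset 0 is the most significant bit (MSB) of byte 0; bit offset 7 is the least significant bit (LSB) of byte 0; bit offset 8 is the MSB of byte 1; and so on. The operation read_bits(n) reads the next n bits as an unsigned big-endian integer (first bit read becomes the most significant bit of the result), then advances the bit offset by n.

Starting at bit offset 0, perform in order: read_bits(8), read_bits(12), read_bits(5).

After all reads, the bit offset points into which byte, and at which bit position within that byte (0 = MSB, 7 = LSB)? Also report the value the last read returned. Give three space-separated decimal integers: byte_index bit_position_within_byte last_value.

Answer: 3 1 3

Derivation:
Read 1: bits[0:8] width=8 -> value=14 (bin 00001110); offset now 8 = byte 1 bit 0; 32 bits remain
Read 2: bits[8:20] width=12 -> value=1551 (bin 011000001111); offset now 20 = byte 2 bit 4; 20 bits remain
Read 3: bits[20:25] width=5 -> value=3 (bin 00011); offset now 25 = byte 3 bit 1; 15 bits remain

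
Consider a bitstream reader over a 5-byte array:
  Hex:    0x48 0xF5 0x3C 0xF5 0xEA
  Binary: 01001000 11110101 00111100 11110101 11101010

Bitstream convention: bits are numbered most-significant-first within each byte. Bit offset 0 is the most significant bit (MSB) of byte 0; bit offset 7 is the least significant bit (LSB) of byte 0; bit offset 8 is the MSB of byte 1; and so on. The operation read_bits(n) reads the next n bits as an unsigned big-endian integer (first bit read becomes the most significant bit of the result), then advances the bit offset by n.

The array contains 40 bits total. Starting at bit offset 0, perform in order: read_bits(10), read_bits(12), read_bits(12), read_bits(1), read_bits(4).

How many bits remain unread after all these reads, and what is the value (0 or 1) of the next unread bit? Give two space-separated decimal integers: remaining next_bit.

Read 1: bits[0:10] width=10 -> value=291 (bin 0100100011); offset now 10 = byte 1 bit 2; 30 bits remain
Read 2: bits[10:22] width=12 -> value=3407 (bin 110101001111); offset now 22 = byte 2 bit 6; 18 bits remain
Read 3: bits[22:34] width=12 -> value=983 (bin 001111010111); offset now 34 = byte 4 bit 2; 6 bits remain
Read 4: bits[34:35] width=1 -> value=1 (bin 1); offset now 35 = byte 4 bit 3; 5 bits remain
Read 5: bits[35:39] width=4 -> value=5 (bin 0101); offset now 39 = byte 4 bit 7; 1 bits remain

Answer: 1 0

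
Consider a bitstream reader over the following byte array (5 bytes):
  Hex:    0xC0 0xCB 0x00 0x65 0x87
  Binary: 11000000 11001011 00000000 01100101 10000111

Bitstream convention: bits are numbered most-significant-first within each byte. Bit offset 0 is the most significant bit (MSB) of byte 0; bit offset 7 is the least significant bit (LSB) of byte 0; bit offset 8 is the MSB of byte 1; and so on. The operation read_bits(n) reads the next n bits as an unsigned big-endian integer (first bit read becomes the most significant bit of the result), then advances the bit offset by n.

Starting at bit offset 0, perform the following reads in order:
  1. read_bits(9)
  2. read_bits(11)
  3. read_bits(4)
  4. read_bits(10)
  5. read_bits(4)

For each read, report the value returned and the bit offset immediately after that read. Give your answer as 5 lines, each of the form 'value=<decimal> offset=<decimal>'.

Answer: value=385 offset=9
value=1200 offset=20
value=0 offset=24
value=406 offset=34
value=1 offset=38

Derivation:
Read 1: bits[0:9] width=9 -> value=385 (bin 110000001); offset now 9 = byte 1 bit 1; 31 bits remain
Read 2: bits[9:20] width=11 -> value=1200 (bin 10010110000); offset now 20 = byte 2 bit 4; 20 bits remain
Read 3: bits[20:24] width=4 -> value=0 (bin 0000); offset now 24 = byte 3 bit 0; 16 bits remain
Read 4: bits[24:34] width=10 -> value=406 (bin 0110010110); offset now 34 = byte 4 bit 2; 6 bits remain
Read 5: bits[34:38] width=4 -> value=1 (bin 0001); offset now 38 = byte 4 bit 6; 2 bits remain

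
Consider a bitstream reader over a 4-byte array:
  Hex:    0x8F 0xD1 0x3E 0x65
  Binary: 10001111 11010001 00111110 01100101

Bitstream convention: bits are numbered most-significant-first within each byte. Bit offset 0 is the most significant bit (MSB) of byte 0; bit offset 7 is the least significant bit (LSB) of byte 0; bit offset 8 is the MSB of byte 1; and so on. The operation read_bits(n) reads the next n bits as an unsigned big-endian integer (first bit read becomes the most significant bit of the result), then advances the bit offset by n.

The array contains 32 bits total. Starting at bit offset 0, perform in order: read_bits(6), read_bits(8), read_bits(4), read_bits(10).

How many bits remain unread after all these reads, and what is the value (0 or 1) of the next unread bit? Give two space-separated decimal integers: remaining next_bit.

Read 1: bits[0:6] width=6 -> value=35 (bin 100011); offset now 6 = byte 0 bit 6; 26 bits remain
Read 2: bits[6:14] width=8 -> value=244 (bin 11110100); offset now 14 = byte 1 bit 6; 18 bits remain
Read 3: bits[14:18] width=4 -> value=4 (bin 0100); offset now 18 = byte 2 bit 2; 14 bits remain
Read 4: bits[18:28] width=10 -> value=998 (bin 1111100110); offset now 28 = byte 3 bit 4; 4 bits remain

Answer: 4 0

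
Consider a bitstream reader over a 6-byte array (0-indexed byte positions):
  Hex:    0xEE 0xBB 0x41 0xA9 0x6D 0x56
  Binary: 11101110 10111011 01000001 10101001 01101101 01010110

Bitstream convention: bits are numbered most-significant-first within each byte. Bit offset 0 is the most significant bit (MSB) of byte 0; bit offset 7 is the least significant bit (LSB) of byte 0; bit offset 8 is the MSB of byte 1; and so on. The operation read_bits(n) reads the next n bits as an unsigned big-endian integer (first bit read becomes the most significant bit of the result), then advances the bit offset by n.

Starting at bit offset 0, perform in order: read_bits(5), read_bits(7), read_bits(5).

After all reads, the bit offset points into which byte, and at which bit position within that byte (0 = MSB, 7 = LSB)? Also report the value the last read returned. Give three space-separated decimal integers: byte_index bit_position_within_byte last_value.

Read 1: bits[0:5] width=5 -> value=29 (bin 11101); offset now 5 = byte 0 bit 5; 43 bits remain
Read 2: bits[5:12] width=7 -> value=107 (bin 1101011); offset now 12 = byte 1 bit 4; 36 bits remain
Read 3: bits[12:17] width=5 -> value=22 (bin 10110); offset now 17 = byte 2 bit 1; 31 bits remain

Answer: 2 1 22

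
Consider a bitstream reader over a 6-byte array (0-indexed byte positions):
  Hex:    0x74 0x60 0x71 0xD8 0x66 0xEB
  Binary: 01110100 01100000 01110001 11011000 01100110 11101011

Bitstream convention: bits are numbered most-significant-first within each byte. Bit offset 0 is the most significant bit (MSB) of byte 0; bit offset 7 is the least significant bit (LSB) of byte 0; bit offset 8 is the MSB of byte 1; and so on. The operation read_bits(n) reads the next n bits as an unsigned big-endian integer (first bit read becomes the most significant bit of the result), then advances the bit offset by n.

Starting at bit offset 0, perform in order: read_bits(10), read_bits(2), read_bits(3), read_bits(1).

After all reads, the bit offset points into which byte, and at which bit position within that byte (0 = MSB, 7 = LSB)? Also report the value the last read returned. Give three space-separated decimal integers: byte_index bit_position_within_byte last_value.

Read 1: bits[0:10] width=10 -> value=465 (bin 0111010001); offset now 10 = byte 1 bit 2; 38 bits remain
Read 2: bits[10:12] width=2 -> value=2 (bin 10); offset now 12 = byte 1 bit 4; 36 bits remain
Read 3: bits[12:15] width=3 -> value=0 (bin 000); offset now 15 = byte 1 bit 7; 33 bits remain
Read 4: bits[15:16] width=1 -> value=0 (bin 0); offset now 16 = byte 2 bit 0; 32 bits remain

Answer: 2 0 0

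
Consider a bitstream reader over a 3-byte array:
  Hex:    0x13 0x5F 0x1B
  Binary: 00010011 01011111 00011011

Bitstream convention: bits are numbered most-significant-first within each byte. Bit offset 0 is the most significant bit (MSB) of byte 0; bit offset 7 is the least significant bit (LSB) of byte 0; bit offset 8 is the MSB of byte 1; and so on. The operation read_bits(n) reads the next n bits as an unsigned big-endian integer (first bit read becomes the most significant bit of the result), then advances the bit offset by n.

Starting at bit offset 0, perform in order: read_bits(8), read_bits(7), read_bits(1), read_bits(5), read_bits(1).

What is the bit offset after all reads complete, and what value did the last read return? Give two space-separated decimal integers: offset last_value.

Read 1: bits[0:8] width=8 -> value=19 (bin 00010011); offset now 8 = byte 1 bit 0; 16 bits remain
Read 2: bits[8:15] width=7 -> value=47 (bin 0101111); offset now 15 = byte 1 bit 7; 9 bits remain
Read 3: bits[15:16] width=1 -> value=1 (bin 1); offset now 16 = byte 2 bit 0; 8 bits remain
Read 4: bits[16:21] width=5 -> value=3 (bin 00011); offset now 21 = byte 2 bit 5; 3 bits remain
Read 5: bits[21:22] width=1 -> value=0 (bin 0); offset now 22 = byte 2 bit 6; 2 bits remain

Answer: 22 0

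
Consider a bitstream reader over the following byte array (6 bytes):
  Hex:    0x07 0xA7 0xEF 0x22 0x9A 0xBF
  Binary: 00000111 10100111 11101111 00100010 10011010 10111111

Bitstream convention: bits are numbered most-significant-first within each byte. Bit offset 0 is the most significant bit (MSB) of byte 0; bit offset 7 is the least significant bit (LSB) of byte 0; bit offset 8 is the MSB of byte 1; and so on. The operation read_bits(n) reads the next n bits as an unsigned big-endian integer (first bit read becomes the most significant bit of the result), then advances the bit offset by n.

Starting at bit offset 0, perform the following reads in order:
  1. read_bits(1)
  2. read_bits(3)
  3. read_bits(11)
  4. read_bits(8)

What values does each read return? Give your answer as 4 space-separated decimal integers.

Read 1: bits[0:1] width=1 -> value=0 (bin 0); offset now 1 = byte 0 bit 1; 47 bits remain
Read 2: bits[1:4] width=3 -> value=0 (bin 000); offset now 4 = byte 0 bit 4; 44 bits remain
Read 3: bits[4:15] width=11 -> value=979 (bin 01111010011); offset now 15 = byte 1 bit 7; 33 bits remain
Read 4: bits[15:23] width=8 -> value=247 (bin 11110111); offset now 23 = byte 2 bit 7; 25 bits remain

Answer: 0 0 979 247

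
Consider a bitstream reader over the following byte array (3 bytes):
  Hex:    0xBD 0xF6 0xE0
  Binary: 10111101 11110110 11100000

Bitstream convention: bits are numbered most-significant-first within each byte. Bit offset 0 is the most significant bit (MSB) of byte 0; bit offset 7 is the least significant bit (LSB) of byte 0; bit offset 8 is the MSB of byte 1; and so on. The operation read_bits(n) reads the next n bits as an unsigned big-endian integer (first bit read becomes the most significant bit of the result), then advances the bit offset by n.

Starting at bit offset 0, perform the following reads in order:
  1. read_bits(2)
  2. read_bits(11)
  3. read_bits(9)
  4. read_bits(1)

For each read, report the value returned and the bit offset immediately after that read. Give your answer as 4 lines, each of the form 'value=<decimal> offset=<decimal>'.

Read 1: bits[0:2] width=2 -> value=2 (bin 10); offset now 2 = byte 0 bit 2; 22 bits remain
Read 2: bits[2:13] width=11 -> value=1982 (bin 11110111110); offset now 13 = byte 1 bit 5; 11 bits remain
Read 3: bits[13:22] width=9 -> value=440 (bin 110111000); offset now 22 = byte 2 bit 6; 2 bits remain
Read 4: bits[22:23] width=1 -> value=0 (bin 0); offset now 23 = byte 2 bit 7; 1 bits remain

Answer: value=2 offset=2
value=1982 offset=13
value=440 offset=22
value=0 offset=23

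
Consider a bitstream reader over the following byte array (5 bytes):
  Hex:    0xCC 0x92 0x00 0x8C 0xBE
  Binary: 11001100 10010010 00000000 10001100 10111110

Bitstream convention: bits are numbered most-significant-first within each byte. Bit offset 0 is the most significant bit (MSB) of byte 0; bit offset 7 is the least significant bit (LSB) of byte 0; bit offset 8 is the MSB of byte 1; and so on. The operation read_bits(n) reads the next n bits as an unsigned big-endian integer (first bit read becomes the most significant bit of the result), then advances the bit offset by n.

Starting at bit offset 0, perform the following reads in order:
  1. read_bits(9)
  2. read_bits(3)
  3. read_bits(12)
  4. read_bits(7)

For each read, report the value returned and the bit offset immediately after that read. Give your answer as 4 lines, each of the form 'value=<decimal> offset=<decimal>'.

Answer: value=409 offset=9
value=1 offset=12
value=512 offset=24
value=70 offset=31

Derivation:
Read 1: bits[0:9] width=9 -> value=409 (bin 110011001); offset now 9 = byte 1 bit 1; 31 bits remain
Read 2: bits[9:12] width=3 -> value=1 (bin 001); offset now 12 = byte 1 bit 4; 28 bits remain
Read 3: bits[12:24] width=12 -> value=512 (bin 001000000000); offset now 24 = byte 3 bit 0; 16 bits remain
Read 4: bits[24:31] width=7 -> value=70 (bin 1000110); offset now 31 = byte 3 bit 7; 9 bits remain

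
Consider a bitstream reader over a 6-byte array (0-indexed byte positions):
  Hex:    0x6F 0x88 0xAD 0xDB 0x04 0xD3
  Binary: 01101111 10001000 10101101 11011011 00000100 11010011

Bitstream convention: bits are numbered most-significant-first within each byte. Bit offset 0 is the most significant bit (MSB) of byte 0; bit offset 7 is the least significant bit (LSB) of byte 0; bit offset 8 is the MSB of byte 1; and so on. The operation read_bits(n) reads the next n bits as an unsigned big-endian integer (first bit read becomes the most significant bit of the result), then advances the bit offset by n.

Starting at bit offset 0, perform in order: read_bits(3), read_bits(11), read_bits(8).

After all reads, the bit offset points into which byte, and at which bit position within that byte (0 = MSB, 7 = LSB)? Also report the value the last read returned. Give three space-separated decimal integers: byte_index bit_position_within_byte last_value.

Answer: 2 6 43

Derivation:
Read 1: bits[0:3] width=3 -> value=3 (bin 011); offset now 3 = byte 0 bit 3; 45 bits remain
Read 2: bits[3:14] width=11 -> value=994 (bin 01111100010); offset now 14 = byte 1 bit 6; 34 bits remain
Read 3: bits[14:22] width=8 -> value=43 (bin 00101011); offset now 22 = byte 2 bit 6; 26 bits remain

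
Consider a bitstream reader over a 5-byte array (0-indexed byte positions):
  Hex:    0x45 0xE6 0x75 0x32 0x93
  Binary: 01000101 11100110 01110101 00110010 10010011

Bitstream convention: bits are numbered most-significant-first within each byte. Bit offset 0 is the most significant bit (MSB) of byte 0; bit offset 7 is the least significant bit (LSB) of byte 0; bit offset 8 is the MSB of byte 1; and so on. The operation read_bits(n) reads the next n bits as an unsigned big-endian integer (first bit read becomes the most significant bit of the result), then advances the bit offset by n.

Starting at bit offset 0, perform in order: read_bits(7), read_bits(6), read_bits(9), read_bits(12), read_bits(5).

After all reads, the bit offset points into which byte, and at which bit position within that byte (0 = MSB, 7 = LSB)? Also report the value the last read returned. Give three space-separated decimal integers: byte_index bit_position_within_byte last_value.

Read 1: bits[0:7] width=7 -> value=34 (bin 0100010); offset now 7 = byte 0 bit 7; 33 bits remain
Read 2: bits[7:13] width=6 -> value=60 (bin 111100); offset now 13 = byte 1 bit 5; 27 bits remain
Read 3: bits[13:22] width=9 -> value=413 (bin 110011101); offset now 22 = byte 2 bit 6; 18 bits remain
Read 4: bits[22:34] width=12 -> value=1226 (bin 010011001010); offset now 34 = byte 4 bit 2; 6 bits remain
Read 5: bits[34:39] width=5 -> value=9 (bin 01001); offset now 39 = byte 4 bit 7; 1 bits remain

Answer: 4 7 9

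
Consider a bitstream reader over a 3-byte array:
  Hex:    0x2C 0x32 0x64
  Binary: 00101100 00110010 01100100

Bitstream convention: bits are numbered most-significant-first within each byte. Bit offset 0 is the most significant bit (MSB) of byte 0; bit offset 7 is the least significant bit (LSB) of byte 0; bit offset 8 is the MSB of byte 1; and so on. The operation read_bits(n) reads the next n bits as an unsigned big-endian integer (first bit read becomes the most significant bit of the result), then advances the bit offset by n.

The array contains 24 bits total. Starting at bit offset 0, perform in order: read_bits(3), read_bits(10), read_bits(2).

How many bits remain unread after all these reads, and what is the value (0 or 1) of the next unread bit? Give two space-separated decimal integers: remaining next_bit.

Read 1: bits[0:3] width=3 -> value=1 (bin 001); offset now 3 = byte 0 bit 3; 21 bits remain
Read 2: bits[3:13] width=10 -> value=390 (bin 0110000110); offset now 13 = byte 1 bit 5; 11 bits remain
Read 3: bits[13:15] width=2 -> value=1 (bin 01); offset now 15 = byte 1 bit 7; 9 bits remain

Answer: 9 0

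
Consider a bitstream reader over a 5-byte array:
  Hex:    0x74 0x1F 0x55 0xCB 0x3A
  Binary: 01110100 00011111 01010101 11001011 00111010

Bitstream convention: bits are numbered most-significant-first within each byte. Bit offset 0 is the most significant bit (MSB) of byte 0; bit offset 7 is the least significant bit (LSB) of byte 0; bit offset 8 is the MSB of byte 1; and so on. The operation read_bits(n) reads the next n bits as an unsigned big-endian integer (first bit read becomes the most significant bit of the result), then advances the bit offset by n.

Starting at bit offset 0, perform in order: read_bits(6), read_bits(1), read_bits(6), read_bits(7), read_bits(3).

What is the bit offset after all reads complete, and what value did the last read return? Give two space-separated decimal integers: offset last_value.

Answer: 23 2

Derivation:
Read 1: bits[0:6] width=6 -> value=29 (bin 011101); offset now 6 = byte 0 bit 6; 34 bits remain
Read 2: bits[6:7] width=1 -> value=0 (bin 0); offset now 7 = byte 0 bit 7; 33 bits remain
Read 3: bits[7:13] width=6 -> value=3 (bin 000011); offset now 13 = byte 1 bit 5; 27 bits remain
Read 4: bits[13:20] width=7 -> value=117 (bin 1110101); offset now 20 = byte 2 bit 4; 20 bits remain
Read 5: bits[20:23] width=3 -> value=2 (bin 010); offset now 23 = byte 2 bit 7; 17 bits remain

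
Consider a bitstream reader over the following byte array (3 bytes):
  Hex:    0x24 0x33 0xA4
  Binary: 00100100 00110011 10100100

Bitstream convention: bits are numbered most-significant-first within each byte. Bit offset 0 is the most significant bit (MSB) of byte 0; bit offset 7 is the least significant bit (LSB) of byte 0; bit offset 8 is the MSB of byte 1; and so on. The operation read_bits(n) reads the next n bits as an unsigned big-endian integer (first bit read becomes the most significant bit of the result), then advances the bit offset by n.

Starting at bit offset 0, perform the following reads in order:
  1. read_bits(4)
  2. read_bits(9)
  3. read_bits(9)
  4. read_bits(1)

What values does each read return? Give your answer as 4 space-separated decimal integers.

Answer: 2 134 233 0

Derivation:
Read 1: bits[0:4] width=4 -> value=2 (bin 0010); offset now 4 = byte 0 bit 4; 20 bits remain
Read 2: bits[4:13] width=9 -> value=134 (bin 010000110); offset now 13 = byte 1 bit 5; 11 bits remain
Read 3: bits[13:22] width=9 -> value=233 (bin 011101001); offset now 22 = byte 2 bit 6; 2 bits remain
Read 4: bits[22:23] width=1 -> value=0 (bin 0); offset now 23 = byte 2 bit 7; 1 bits remain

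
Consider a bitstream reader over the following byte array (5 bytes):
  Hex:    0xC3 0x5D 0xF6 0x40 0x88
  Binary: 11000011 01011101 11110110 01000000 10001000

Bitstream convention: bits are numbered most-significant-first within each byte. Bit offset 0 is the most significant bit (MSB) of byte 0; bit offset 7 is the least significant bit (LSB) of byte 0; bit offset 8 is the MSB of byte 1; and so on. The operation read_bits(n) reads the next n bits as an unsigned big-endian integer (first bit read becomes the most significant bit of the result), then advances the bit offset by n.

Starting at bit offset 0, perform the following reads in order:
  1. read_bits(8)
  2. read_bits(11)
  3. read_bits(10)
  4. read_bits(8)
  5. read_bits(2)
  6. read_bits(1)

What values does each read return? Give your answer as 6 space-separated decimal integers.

Read 1: bits[0:8] width=8 -> value=195 (bin 11000011); offset now 8 = byte 1 bit 0; 32 bits remain
Read 2: bits[8:19] width=11 -> value=751 (bin 01011101111); offset now 19 = byte 2 bit 3; 21 bits remain
Read 3: bits[19:29] width=10 -> value=712 (bin 1011001000); offset now 29 = byte 3 bit 5; 11 bits remain
Read 4: bits[29:37] width=8 -> value=17 (bin 00010001); offset now 37 = byte 4 bit 5; 3 bits remain
Read 5: bits[37:39] width=2 -> value=0 (bin 00); offset now 39 = byte 4 bit 7; 1 bits remain
Read 6: bits[39:40] width=1 -> value=0 (bin 0); offset now 40 = byte 5 bit 0; 0 bits remain

Answer: 195 751 712 17 0 0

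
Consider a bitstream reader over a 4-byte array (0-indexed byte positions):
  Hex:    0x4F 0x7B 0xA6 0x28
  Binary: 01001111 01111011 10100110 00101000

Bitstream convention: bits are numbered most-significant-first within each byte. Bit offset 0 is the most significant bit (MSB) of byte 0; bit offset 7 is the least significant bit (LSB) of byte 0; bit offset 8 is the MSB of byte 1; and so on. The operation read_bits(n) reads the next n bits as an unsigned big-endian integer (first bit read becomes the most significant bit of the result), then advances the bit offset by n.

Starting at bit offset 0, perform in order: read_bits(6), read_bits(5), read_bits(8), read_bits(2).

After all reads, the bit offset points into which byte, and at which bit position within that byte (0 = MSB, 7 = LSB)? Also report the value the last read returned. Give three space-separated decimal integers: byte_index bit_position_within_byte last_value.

Answer: 2 5 0

Derivation:
Read 1: bits[0:6] width=6 -> value=19 (bin 010011); offset now 6 = byte 0 bit 6; 26 bits remain
Read 2: bits[6:11] width=5 -> value=27 (bin 11011); offset now 11 = byte 1 bit 3; 21 bits remain
Read 3: bits[11:19] width=8 -> value=221 (bin 11011101); offset now 19 = byte 2 bit 3; 13 bits remain
Read 4: bits[19:21] width=2 -> value=0 (bin 00); offset now 21 = byte 2 bit 5; 11 bits remain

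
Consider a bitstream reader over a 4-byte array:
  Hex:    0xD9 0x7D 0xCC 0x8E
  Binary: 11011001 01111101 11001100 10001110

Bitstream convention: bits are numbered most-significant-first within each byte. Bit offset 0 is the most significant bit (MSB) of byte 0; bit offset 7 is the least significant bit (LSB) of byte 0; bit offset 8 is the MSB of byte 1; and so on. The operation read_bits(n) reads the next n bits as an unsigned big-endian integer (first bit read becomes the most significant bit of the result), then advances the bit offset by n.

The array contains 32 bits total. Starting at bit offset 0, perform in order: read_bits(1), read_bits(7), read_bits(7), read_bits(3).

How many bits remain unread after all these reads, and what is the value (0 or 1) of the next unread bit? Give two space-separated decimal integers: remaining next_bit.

Answer: 14 0

Derivation:
Read 1: bits[0:1] width=1 -> value=1 (bin 1); offset now 1 = byte 0 bit 1; 31 bits remain
Read 2: bits[1:8] width=7 -> value=89 (bin 1011001); offset now 8 = byte 1 bit 0; 24 bits remain
Read 3: bits[8:15] width=7 -> value=62 (bin 0111110); offset now 15 = byte 1 bit 7; 17 bits remain
Read 4: bits[15:18] width=3 -> value=7 (bin 111); offset now 18 = byte 2 bit 2; 14 bits remain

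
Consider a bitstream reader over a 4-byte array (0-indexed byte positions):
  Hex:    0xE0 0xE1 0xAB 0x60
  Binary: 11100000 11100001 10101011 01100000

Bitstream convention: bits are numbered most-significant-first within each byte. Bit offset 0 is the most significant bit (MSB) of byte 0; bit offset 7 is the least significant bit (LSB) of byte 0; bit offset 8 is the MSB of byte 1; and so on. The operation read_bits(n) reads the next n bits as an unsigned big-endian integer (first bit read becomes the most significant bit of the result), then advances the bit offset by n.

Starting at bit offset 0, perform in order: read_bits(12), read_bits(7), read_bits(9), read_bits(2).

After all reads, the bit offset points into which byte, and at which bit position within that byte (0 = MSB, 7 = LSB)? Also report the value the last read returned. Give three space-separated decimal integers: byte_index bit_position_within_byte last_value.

Answer: 3 6 0

Derivation:
Read 1: bits[0:12] width=12 -> value=3598 (bin 111000001110); offset now 12 = byte 1 bit 4; 20 bits remain
Read 2: bits[12:19] width=7 -> value=13 (bin 0001101); offset now 19 = byte 2 bit 3; 13 bits remain
Read 3: bits[19:28] width=9 -> value=182 (bin 010110110); offset now 28 = byte 3 bit 4; 4 bits remain
Read 4: bits[28:30] width=2 -> value=0 (bin 00); offset now 30 = byte 3 bit 6; 2 bits remain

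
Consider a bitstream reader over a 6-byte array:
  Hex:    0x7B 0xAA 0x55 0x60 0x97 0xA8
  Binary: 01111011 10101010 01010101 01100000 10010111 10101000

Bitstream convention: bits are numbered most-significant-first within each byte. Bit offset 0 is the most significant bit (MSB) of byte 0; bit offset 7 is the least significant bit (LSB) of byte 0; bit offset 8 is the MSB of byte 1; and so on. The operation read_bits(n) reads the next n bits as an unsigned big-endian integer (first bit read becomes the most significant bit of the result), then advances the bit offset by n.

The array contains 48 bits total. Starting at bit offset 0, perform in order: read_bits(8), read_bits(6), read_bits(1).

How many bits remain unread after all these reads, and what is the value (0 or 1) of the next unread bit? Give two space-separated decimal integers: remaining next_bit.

Read 1: bits[0:8] width=8 -> value=123 (bin 01111011); offset now 8 = byte 1 bit 0; 40 bits remain
Read 2: bits[8:14] width=6 -> value=42 (bin 101010); offset now 14 = byte 1 bit 6; 34 bits remain
Read 3: bits[14:15] width=1 -> value=1 (bin 1); offset now 15 = byte 1 bit 7; 33 bits remain

Answer: 33 0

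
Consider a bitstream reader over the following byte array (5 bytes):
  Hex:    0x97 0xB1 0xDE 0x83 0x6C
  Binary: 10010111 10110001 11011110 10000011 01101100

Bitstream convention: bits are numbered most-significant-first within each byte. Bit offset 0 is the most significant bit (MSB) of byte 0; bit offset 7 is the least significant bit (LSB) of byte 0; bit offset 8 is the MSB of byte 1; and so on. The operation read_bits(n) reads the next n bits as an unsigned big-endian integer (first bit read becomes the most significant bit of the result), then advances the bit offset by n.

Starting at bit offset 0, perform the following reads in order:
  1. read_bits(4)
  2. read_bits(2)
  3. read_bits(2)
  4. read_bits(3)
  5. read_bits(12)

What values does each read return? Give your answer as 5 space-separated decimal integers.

Read 1: bits[0:4] width=4 -> value=9 (bin 1001); offset now 4 = byte 0 bit 4; 36 bits remain
Read 2: bits[4:6] width=2 -> value=1 (bin 01); offset now 6 = byte 0 bit 6; 34 bits remain
Read 3: bits[6:8] width=2 -> value=3 (bin 11); offset now 8 = byte 1 bit 0; 32 bits remain
Read 4: bits[8:11] width=3 -> value=5 (bin 101); offset now 11 = byte 1 bit 3; 29 bits remain
Read 5: bits[11:23] width=12 -> value=2287 (bin 100011101111); offset now 23 = byte 2 bit 7; 17 bits remain

Answer: 9 1 3 5 2287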